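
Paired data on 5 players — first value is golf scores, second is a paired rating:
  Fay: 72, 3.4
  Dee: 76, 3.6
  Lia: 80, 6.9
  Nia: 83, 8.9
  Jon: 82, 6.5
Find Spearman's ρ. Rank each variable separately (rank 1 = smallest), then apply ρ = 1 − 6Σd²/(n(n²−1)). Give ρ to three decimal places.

Ranks of variable 1: 1, 2, 3, 5, 4
Ranks of variable 2: 1, 2, 4, 5, 3
d = r₁ − r₂: 0, 0, -1, 0, 1
d²: 0, 0, 1, 0, 1; Σd² = 2
ρ = 1 − 6·2/(5·24) = 1 − 12/120 = 0.900

0.900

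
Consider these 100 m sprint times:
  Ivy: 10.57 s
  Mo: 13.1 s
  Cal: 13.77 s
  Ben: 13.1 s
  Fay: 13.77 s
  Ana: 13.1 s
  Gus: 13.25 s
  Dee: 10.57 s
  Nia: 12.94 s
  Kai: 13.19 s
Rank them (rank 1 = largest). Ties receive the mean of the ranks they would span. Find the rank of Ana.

Sorted (descending): 13.77, 13.77, 13.25, 13.19, 13.1, 13.1, 13.1, 12.94, 10.57, 10.57
The 2 values of 13.77 occupy positions 1–2 → average rank (1+2)/2 = 1.5.
The 3 values of 13.1 occupy positions 5–7 → average rank 6.
The 2 values of 10.57 occupy positions 9–10 → average rank (9+10)/2 = 9.5.
Ana has value 13.1 s → rank 6.

6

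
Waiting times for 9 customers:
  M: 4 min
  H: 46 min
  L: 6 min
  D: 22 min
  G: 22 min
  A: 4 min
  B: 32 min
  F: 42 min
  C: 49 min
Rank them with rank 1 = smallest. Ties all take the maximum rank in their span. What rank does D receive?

Sorted (ascending): 4, 4, 6, 22, 22, 32, 42, 46, 49
The 2 values of 4 occupy positions 1–2 → each gets rank 2.
The 2 values of 22 occupy positions 4–5 → each gets rank 5.
D has value 22 min → rank 5.

5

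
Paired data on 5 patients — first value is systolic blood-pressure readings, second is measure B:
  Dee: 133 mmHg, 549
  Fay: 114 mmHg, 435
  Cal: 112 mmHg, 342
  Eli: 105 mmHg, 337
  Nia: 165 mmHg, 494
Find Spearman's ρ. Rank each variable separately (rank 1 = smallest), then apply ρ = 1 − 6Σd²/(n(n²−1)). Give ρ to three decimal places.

0.900

Ranks of variable 1: 4, 3, 2, 1, 5
Ranks of variable 2: 5, 3, 2, 1, 4
d = r₁ − r₂: -1, 0, 0, 0, 1
d²: 1, 0, 0, 0, 1; Σd² = 2
ρ = 1 − 6·2/(5·24) = 1 − 12/120 = 0.900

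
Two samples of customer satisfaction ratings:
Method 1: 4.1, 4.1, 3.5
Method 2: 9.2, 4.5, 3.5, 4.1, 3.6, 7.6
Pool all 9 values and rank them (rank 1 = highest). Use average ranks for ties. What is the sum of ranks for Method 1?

18.5

Sorted (descending): 9.2, 7.6, 4.5, 4.1, 4.1, 4.1, 3.6, 3.5, 3.5
The 3 values of 4.1 occupy positions 4–6 → average rank 5.
The 2 values of 3.5 occupy positions 8–9 → average rank (8+9)/2 = 8.5.
Method 1 values → pooled ranks: 4.1→5, 4.1→5, 3.5→8.5
Rank sum = 5 + 5 + 8.5 = 18.5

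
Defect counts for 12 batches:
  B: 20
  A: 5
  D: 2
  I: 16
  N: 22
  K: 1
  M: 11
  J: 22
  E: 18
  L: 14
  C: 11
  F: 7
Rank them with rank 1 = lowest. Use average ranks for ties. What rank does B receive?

10

Sorted (ascending): 1, 2, 5, 7, 11, 11, 14, 16, 18, 20, 22, 22
The 2 values of 11 occupy positions 5–6 → average rank (5+6)/2 = 5.5.
The 2 values of 22 occupy positions 11–12 → average rank (11+12)/2 = 11.5.
B has value 20 → rank 10.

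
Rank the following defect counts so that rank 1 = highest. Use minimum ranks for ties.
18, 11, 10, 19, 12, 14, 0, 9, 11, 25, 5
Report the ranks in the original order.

Sorted (descending): 25, 19, 18, 14, 12, 11, 11, 10, 9, 5, 0
The 2 values of 11 occupy positions 6–7 → each gets rank 6.

3, 6, 8, 2, 5, 4, 11, 9, 6, 1, 10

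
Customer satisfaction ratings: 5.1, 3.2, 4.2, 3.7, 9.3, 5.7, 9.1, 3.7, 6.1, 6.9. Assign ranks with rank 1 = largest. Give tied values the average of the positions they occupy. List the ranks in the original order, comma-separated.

Sorted (descending): 9.3, 9.1, 6.9, 6.1, 5.7, 5.1, 4.2, 3.7, 3.7, 3.2
The 2 values of 3.7 occupy positions 8–9 → average rank (8+9)/2 = 8.5.

6, 10, 7, 8.5, 1, 5, 2, 8.5, 4, 3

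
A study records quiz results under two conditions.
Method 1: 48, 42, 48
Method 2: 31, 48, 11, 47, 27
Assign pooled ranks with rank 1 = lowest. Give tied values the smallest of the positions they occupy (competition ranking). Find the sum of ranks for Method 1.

16

Sorted (ascending): 11, 27, 31, 42, 47, 48, 48, 48
The 3 values of 48 occupy positions 6–8 → each gets rank 6.
Method 1 values → pooled ranks: 48→6, 42→4, 48→6
Rank sum = 6 + 4 + 6 = 16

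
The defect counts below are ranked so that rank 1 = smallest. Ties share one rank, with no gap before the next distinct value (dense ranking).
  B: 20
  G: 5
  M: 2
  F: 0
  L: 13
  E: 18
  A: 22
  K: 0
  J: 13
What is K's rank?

Sorted (ascending): 0, 0, 2, 5, 13, 13, 18, 20, 22
The 2 values of 0 share dense rank 1.
The 2 values of 13 share dense rank 4.
Remaining distinct values take the next consecutive integers.
K has value 0 → rank 1.

1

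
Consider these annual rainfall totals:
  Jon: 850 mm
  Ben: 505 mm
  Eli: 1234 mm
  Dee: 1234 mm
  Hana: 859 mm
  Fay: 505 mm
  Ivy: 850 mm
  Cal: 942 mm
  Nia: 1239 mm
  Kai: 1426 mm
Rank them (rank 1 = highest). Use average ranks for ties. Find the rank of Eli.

3.5

Sorted (descending): 1426, 1239, 1234, 1234, 942, 859, 850, 850, 505, 505
The 2 values of 1234 occupy positions 3–4 → average rank (3+4)/2 = 3.5.
The 2 values of 850 occupy positions 7–8 → average rank (7+8)/2 = 7.5.
The 2 values of 505 occupy positions 9–10 → average rank (9+10)/2 = 9.5.
Eli has value 1234 mm → rank 3.5.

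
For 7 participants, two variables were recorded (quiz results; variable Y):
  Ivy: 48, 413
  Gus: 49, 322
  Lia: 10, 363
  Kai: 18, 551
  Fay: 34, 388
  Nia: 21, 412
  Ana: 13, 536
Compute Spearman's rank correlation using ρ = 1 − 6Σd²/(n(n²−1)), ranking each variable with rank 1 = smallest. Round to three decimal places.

-0.321

Ranks of variable 1: 6, 7, 1, 3, 5, 4, 2
Ranks of variable 2: 5, 1, 2, 7, 3, 4, 6
d = r₁ − r₂: 1, 6, -1, -4, 2, 0, -4
d²: 1, 36, 1, 16, 4, 0, 16; Σd² = 74
ρ = 1 − 6·74/(7·48) = 1 − 444/336 = -0.321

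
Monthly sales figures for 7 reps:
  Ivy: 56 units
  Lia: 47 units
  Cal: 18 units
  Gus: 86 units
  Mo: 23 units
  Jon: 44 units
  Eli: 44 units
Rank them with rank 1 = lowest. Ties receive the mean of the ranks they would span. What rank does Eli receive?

Sorted (ascending): 18, 23, 44, 44, 47, 56, 86
The 2 values of 44 occupy positions 3–4 → average rank (3+4)/2 = 3.5.
Eli has value 44 units → rank 3.5.

3.5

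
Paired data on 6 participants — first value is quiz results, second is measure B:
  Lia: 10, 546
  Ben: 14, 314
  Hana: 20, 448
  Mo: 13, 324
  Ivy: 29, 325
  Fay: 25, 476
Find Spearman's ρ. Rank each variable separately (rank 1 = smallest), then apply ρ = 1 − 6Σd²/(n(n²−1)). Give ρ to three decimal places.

-0.086

Ranks of variable 1: 1, 3, 4, 2, 6, 5
Ranks of variable 2: 6, 1, 4, 2, 3, 5
d = r₁ − r₂: -5, 2, 0, 0, 3, 0
d²: 25, 4, 0, 0, 9, 0; Σd² = 38
ρ = 1 − 6·38/(6·35) = 1 − 228/210 = -0.086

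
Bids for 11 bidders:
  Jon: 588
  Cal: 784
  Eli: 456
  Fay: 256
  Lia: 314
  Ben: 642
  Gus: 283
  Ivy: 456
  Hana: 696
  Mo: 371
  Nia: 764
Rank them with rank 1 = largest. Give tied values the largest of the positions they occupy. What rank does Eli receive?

Sorted (descending): 784, 764, 696, 642, 588, 456, 456, 371, 314, 283, 256
The 2 values of 456 occupy positions 6–7 → each gets rank 7.
Eli has value 456 → rank 7.

7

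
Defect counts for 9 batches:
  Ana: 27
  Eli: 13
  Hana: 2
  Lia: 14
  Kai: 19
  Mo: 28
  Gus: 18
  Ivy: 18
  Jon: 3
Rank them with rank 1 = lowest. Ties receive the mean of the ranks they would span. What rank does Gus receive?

Sorted (ascending): 2, 3, 13, 14, 18, 18, 19, 27, 28
The 2 values of 18 occupy positions 5–6 → average rank (5+6)/2 = 5.5.
Gus has value 18 → rank 5.5.

5.5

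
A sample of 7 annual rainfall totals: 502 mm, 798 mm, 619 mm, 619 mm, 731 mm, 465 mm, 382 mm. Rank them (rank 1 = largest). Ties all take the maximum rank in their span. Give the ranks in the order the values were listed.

5, 1, 4, 4, 2, 6, 7

Sorted (descending): 798, 731, 619, 619, 502, 465, 382
The 2 values of 619 occupy positions 3–4 → each gets rank 4.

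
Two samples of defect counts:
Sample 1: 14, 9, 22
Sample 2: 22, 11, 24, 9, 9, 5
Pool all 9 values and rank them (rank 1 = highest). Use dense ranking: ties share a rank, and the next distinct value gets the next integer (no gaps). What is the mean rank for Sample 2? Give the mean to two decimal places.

3.83

Sorted (descending): 24, 22, 22, 14, 11, 9, 9, 9, 5
The 2 values of 22 share dense rank 2.
The 3 values of 9 share dense rank 5.
Remaining distinct values take the next consecutive integers.
Sample 2 values → pooled ranks: 22→2, 11→4, 24→1, 9→5, 9→5, 5→6
Mean rank = (2 + 4 + 1 + 5 + 5 + 6) / 6 = 3.83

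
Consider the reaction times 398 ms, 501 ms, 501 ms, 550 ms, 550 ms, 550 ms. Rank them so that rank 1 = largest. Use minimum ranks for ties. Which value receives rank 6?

398

Sorted (descending): 550, 550, 550, 501, 501, 398
The 3 values of 550 occupy positions 1–3 → each gets rank 1.
The 2 values of 501 occupy positions 4–5 → each gets rank 4.
Rank 6 → value 398.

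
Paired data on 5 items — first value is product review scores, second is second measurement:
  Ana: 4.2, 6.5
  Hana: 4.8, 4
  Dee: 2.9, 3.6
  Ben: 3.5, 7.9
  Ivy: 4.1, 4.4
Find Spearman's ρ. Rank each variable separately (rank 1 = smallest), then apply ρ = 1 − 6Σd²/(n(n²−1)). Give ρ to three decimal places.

0.100

Ranks of variable 1: 4, 5, 1, 2, 3
Ranks of variable 2: 4, 2, 1, 5, 3
d = r₁ − r₂: 0, 3, 0, -3, 0
d²: 0, 9, 0, 9, 0; Σd² = 18
ρ = 1 − 6·18/(5·24) = 1 − 108/120 = 0.100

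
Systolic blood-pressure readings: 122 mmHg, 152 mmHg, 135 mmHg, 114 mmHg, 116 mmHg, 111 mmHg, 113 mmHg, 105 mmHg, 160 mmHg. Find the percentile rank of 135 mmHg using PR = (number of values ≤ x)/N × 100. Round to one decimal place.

N = 9.
Strictly below 135: 6. Equal to 135: 1.
PR = 7/9 × 100 = 77.8

77.8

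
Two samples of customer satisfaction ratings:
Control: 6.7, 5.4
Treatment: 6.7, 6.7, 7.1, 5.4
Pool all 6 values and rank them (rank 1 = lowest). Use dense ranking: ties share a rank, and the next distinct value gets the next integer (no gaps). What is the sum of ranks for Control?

3

Sorted (ascending): 5.4, 5.4, 6.7, 6.7, 6.7, 7.1
The 2 values of 5.4 share dense rank 1.
The 3 values of 6.7 share dense rank 2.
Remaining distinct values take the next consecutive integers.
Control values → pooled ranks: 6.7→2, 5.4→1
Rank sum = 2 + 1 = 3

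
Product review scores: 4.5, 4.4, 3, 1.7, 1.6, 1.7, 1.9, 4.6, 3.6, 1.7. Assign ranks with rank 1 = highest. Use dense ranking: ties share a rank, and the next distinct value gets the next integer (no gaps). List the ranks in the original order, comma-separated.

2, 3, 5, 7, 8, 7, 6, 1, 4, 7

Sorted (descending): 4.6, 4.5, 4.4, 3.6, 3, 1.9, 1.7, 1.7, 1.7, 1.6
The 3 values of 1.7 share dense rank 7.
Remaining distinct values take the next consecutive integers.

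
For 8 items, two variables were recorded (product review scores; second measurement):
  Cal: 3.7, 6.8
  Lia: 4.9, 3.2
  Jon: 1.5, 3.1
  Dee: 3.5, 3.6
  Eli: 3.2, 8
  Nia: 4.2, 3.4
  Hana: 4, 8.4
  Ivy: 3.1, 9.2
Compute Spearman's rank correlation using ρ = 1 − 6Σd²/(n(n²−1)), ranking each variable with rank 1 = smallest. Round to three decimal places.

-0.167

Ranks of variable 1: 5, 8, 1, 4, 3, 7, 6, 2
Ranks of variable 2: 5, 2, 1, 4, 6, 3, 7, 8
d = r₁ − r₂: 0, 6, 0, 0, -3, 4, -1, -6
d²: 0, 36, 0, 0, 9, 16, 1, 36; Σd² = 98
ρ = 1 − 6·98/(8·63) = 1 − 588/504 = -0.167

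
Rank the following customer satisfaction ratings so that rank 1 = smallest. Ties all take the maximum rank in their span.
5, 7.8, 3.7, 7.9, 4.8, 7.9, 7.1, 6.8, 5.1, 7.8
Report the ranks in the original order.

Sorted (ascending): 3.7, 4.8, 5, 5.1, 6.8, 7.1, 7.8, 7.8, 7.9, 7.9
The 2 values of 7.8 occupy positions 7–8 → each gets rank 8.
The 2 values of 7.9 occupy positions 9–10 → each gets rank 10.

3, 8, 1, 10, 2, 10, 6, 5, 4, 8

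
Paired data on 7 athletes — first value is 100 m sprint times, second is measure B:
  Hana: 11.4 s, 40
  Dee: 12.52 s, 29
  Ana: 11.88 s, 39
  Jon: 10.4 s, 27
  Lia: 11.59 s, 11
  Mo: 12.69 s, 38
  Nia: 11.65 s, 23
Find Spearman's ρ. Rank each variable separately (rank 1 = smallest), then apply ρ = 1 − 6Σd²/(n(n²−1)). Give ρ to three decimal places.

0.179

Ranks of variable 1: 2, 6, 5, 1, 3, 7, 4
Ranks of variable 2: 7, 4, 6, 3, 1, 5, 2
d = r₁ − r₂: -5, 2, -1, -2, 2, 2, 2
d²: 25, 4, 1, 4, 4, 4, 4; Σd² = 46
ρ = 1 − 6·46/(7·48) = 1 − 276/336 = 0.179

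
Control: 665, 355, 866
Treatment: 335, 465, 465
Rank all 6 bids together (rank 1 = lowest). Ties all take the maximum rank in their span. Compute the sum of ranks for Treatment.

9

Sorted (ascending): 335, 355, 465, 465, 665, 866
The 2 values of 465 occupy positions 3–4 → each gets rank 4.
Treatment values → pooled ranks: 335→1, 465→4, 465→4
Rank sum = 1 + 4 + 4 = 9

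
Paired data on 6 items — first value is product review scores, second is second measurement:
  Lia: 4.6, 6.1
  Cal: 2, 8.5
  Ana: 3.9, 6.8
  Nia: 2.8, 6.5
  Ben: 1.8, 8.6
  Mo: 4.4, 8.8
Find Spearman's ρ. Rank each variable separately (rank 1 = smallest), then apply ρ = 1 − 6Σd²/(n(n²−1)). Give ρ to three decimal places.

-0.371

Ranks of variable 1: 6, 2, 4, 3, 1, 5
Ranks of variable 2: 1, 4, 3, 2, 5, 6
d = r₁ − r₂: 5, -2, 1, 1, -4, -1
d²: 25, 4, 1, 1, 16, 1; Σd² = 48
ρ = 1 − 6·48/(6·35) = 1 − 288/210 = -0.371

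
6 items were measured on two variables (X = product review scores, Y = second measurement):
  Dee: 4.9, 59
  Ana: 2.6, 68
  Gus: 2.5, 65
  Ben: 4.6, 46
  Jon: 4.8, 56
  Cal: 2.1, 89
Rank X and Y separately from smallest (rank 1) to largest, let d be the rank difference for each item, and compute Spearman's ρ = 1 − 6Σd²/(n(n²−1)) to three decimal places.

-0.714

Ranks of variable 1: 6, 3, 2, 4, 5, 1
Ranks of variable 2: 3, 5, 4, 1, 2, 6
d = r₁ − r₂: 3, -2, -2, 3, 3, -5
d²: 9, 4, 4, 9, 9, 25; Σd² = 60
ρ = 1 − 6·60/(6·35) = 1 − 360/210 = -0.714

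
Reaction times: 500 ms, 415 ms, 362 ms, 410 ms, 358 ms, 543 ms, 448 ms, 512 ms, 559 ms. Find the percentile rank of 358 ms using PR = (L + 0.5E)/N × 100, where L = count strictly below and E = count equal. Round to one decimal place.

N = 9.
Strictly below 358: 0. Equal to 358: 1.
PR = (0 + 0.5·1)/9 × 100 = 5.6

5.6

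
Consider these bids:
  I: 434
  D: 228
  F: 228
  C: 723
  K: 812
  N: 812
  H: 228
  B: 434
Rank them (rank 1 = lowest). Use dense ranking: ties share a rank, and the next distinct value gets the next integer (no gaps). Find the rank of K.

Sorted (ascending): 228, 228, 228, 434, 434, 723, 812, 812
The 3 values of 228 share dense rank 1.
The 2 values of 434 share dense rank 2.
The 2 values of 812 share dense rank 4.
Remaining distinct values take the next consecutive integers.
K has value 812 → rank 4.

4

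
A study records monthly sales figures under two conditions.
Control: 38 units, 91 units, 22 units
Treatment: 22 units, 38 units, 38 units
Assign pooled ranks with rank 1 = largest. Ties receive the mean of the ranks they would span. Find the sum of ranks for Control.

9.5

Sorted (descending): 91, 38, 38, 38, 22, 22
The 3 values of 38 occupy positions 2–4 → average rank 3.
The 2 values of 22 occupy positions 5–6 → average rank (5+6)/2 = 5.5.
Control values → pooled ranks: 38→3, 91→1, 22→5.5
Rank sum = 3 + 1 + 5.5 = 9.5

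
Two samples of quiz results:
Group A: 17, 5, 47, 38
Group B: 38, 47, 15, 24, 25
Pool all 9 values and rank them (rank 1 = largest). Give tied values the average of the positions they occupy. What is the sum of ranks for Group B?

Sorted (descending): 47, 47, 38, 38, 25, 24, 17, 15, 5
The 2 values of 47 occupy positions 1–2 → average rank (1+2)/2 = 1.5.
The 2 values of 38 occupy positions 3–4 → average rank (3+4)/2 = 3.5.
Group B values → pooled ranks: 38→3.5, 47→1.5, 15→8, 24→6, 25→5
Rank sum = 3.5 + 1.5 + 8 + 6 + 5 = 24

24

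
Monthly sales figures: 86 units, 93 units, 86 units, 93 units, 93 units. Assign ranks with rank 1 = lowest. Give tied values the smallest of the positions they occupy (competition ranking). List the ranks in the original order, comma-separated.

Sorted (ascending): 86, 86, 93, 93, 93
The 2 values of 86 occupy positions 1–2 → each gets rank 1.
The 3 values of 93 occupy positions 3–5 → each gets rank 3.

1, 3, 1, 3, 3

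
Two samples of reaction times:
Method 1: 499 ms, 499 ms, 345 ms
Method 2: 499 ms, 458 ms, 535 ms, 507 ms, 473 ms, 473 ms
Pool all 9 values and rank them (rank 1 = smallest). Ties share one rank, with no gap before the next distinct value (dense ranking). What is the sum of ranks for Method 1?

9

Sorted (ascending): 345, 458, 473, 473, 499, 499, 499, 507, 535
The 2 values of 473 share dense rank 3.
The 3 values of 499 share dense rank 4.
Remaining distinct values take the next consecutive integers.
Method 1 values → pooled ranks: 499→4, 499→4, 345→1
Rank sum = 4 + 4 + 1 = 9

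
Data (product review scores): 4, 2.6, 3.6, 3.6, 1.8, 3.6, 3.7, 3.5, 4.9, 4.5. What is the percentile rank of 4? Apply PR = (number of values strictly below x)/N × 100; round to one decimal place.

N = 10.
Strictly below 4: 7. Equal to 4: 1.
PR = 7/10 × 100 = 70.0

70.0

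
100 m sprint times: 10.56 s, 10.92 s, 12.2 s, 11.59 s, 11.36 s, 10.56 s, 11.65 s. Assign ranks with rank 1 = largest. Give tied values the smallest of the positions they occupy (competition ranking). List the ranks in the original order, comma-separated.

Sorted (descending): 12.2, 11.65, 11.59, 11.36, 10.92, 10.56, 10.56
The 2 values of 10.56 occupy positions 6–7 → each gets rank 6.

6, 5, 1, 3, 4, 6, 2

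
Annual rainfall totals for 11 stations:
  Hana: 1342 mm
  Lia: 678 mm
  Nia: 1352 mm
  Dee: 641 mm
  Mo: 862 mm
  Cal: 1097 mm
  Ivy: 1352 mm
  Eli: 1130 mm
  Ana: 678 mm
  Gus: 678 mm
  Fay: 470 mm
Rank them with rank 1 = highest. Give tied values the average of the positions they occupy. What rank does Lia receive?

Sorted (descending): 1352, 1352, 1342, 1130, 1097, 862, 678, 678, 678, 641, 470
The 2 values of 1352 occupy positions 1–2 → average rank (1+2)/2 = 1.5.
The 3 values of 678 occupy positions 7–9 → average rank 8.
Lia has value 678 mm → rank 8.

8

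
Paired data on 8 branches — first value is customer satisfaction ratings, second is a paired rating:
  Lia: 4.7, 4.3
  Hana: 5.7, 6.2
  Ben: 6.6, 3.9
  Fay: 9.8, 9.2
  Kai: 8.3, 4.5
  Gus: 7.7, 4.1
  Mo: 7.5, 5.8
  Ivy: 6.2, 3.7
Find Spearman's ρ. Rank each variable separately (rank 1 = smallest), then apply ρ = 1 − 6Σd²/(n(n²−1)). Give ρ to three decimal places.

Ranks of variable 1: 1, 2, 4, 8, 7, 6, 5, 3
Ranks of variable 2: 4, 7, 2, 8, 5, 3, 6, 1
d = r₁ − r₂: -3, -5, 2, 0, 2, 3, -1, 2
d²: 9, 25, 4, 0, 4, 9, 1, 4; Σd² = 56
ρ = 1 − 6·56/(8·63) = 1 − 336/504 = 0.333

0.333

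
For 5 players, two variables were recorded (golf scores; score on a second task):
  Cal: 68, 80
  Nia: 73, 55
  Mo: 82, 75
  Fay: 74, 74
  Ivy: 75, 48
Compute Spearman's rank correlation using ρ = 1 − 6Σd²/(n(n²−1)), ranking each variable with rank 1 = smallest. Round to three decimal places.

Ranks of variable 1: 1, 2, 5, 3, 4
Ranks of variable 2: 5, 2, 4, 3, 1
d = r₁ − r₂: -4, 0, 1, 0, 3
d²: 16, 0, 1, 0, 9; Σd² = 26
ρ = 1 − 6·26/(5·24) = 1 − 156/120 = -0.300

-0.300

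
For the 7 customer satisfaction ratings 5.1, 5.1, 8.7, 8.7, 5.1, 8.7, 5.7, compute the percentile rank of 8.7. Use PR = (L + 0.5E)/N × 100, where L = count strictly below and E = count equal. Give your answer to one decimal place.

78.6

N = 7.
Strictly below 8.7: 4. Equal to 8.7: 3.
PR = (4 + 0.5·3)/7 × 100 = 78.6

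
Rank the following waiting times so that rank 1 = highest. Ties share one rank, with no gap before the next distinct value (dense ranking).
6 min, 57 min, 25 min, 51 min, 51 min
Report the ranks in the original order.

Sorted (descending): 57, 51, 51, 25, 6
The 2 values of 51 share dense rank 2.
Remaining distinct values take the next consecutive integers.

4, 1, 3, 2, 2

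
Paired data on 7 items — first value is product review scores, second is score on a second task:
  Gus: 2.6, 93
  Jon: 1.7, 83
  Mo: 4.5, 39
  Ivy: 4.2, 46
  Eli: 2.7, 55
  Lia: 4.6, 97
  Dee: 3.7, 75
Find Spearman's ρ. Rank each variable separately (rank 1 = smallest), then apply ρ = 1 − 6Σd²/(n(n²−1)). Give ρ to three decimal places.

Ranks of variable 1: 2, 1, 6, 5, 3, 7, 4
Ranks of variable 2: 6, 5, 1, 2, 3, 7, 4
d = r₁ − r₂: -4, -4, 5, 3, 0, 0, 0
d²: 16, 16, 25, 9, 0, 0, 0; Σd² = 66
ρ = 1 − 6·66/(7·48) = 1 − 396/336 = -0.179

-0.179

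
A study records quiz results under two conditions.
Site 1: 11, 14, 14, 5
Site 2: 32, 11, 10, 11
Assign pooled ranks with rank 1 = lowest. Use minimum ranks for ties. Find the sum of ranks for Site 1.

16

Sorted (ascending): 5, 10, 11, 11, 11, 14, 14, 32
The 3 values of 11 occupy positions 3–5 → each gets rank 3.
The 2 values of 14 occupy positions 6–7 → each gets rank 6.
Site 1 values → pooled ranks: 11→3, 14→6, 14→6, 5→1
Rank sum = 3 + 6 + 6 + 1 = 16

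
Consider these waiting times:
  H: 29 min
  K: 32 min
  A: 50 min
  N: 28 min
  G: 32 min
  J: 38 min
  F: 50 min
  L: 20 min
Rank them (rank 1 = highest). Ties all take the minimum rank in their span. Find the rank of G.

Sorted (descending): 50, 50, 38, 32, 32, 29, 28, 20
The 2 values of 50 occupy positions 1–2 → each gets rank 1.
The 2 values of 32 occupy positions 4–5 → each gets rank 4.
G has value 32 min → rank 4.

4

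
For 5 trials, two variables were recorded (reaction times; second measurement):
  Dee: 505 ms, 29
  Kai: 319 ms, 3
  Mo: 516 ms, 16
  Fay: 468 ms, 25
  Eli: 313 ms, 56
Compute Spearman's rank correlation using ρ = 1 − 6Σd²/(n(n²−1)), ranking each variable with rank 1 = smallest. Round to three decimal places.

-0.300

Ranks of variable 1: 4, 2, 5, 3, 1
Ranks of variable 2: 4, 1, 2, 3, 5
d = r₁ − r₂: 0, 1, 3, 0, -4
d²: 0, 1, 9, 0, 16; Σd² = 26
ρ = 1 − 6·26/(5·24) = 1 − 156/120 = -0.300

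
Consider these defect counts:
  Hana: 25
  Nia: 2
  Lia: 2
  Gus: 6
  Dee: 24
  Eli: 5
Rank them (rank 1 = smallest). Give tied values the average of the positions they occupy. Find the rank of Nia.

1.5

Sorted (ascending): 2, 2, 5, 6, 24, 25
The 2 values of 2 occupy positions 1–2 → average rank (1+2)/2 = 1.5.
Nia has value 2 → rank 1.5.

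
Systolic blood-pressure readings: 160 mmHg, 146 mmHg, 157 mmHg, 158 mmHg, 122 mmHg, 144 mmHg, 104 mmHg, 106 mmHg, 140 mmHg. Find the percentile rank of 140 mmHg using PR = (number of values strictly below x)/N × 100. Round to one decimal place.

N = 9.
Strictly below 140: 3. Equal to 140: 1.
PR = 3/9 × 100 = 33.3

33.3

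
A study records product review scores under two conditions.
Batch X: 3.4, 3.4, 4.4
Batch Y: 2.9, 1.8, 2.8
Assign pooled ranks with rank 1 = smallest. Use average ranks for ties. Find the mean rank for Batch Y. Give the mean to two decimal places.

Sorted (ascending): 1.8, 2.8, 2.9, 3.4, 3.4, 4.4
The 2 values of 3.4 occupy positions 4–5 → average rank (4+5)/2 = 4.5.
Batch Y values → pooled ranks: 2.9→3, 1.8→1, 2.8→2
Mean rank = (3 + 1 + 2) / 3 = 2.00

2.00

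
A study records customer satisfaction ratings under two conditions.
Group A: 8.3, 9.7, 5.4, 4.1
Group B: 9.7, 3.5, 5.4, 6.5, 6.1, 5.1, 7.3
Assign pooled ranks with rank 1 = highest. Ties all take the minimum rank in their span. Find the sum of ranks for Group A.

21

Sorted (descending): 9.7, 9.7, 8.3, 7.3, 6.5, 6.1, 5.4, 5.4, 5.1, 4.1, 3.5
The 2 values of 9.7 occupy positions 1–2 → each gets rank 1.
The 2 values of 5.4 occupy positions 7–8 → each gets rank 7.
Group A values → pooled ranks: 8.3→3, 9.7→1, 5.4→7, 4.1→10
Rank sum = 3 + 1 + 7 + 10 = 21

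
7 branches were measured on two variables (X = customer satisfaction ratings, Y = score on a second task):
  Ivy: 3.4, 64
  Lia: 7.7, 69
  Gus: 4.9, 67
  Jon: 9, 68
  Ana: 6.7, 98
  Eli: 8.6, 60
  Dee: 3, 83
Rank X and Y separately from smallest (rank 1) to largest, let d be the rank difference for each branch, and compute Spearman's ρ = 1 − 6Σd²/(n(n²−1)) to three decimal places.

Ranks of variable 1: 2, 5, 3, 7, 4, 6, 1
Ranks of variable 2: 2, 5, 3, 4, 7, 1, 6
d = r₁ − r₂: 0, 0, 0, 3, -3, 5, -5
d²: 0, 0, 0, 9, 9, 25, 25; Σd² = 68
ρ = 1 − 6·68/(7·48) = 1 − 408/336 = -0.214

-0.214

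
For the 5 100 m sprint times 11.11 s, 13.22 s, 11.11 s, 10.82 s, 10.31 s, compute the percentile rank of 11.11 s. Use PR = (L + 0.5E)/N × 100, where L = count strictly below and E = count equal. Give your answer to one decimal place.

60.0

N = 5.
Strictly below 11.11: 2. Equal to 11.11: 2.
PR = (2 + 0.5·2)/5 × 100 = 60.0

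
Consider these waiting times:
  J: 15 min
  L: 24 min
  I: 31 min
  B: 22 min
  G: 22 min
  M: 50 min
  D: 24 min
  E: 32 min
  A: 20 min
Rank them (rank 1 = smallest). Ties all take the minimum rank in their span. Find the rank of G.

3

Sorted (ascending): 15, 20, 22, 22, 24, 24, 31, 32, 50
The 2 values of 22 occupy positions 3–4 → each gets rank 3.
The 2 values of 24 occupy positions 5–6 → each gets rank 5.
G has value 22 min → rank 3.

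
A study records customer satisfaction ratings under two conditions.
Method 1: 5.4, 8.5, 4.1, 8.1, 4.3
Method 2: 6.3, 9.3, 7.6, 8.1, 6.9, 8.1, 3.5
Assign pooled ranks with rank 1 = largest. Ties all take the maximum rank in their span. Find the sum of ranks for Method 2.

Sorted (descending): 9.3, 8.5, 8.1, 8.1, 8.1, 7.6, 6.9, 6.3, 5.4, 4.3, 4.1, 3.5
The 3 values of 8.1 occupy positions 3–5 → each gets rank 5.
Method 2 values → pooled ranks: 6.3→8, 9.3→1, 7.6→6, 8.1→5, 6.9→7, 8.1→5, 3.5→12
Rank sum = 8 + 1 + 6 + 5 + 7 + 5 + 12 = 44

44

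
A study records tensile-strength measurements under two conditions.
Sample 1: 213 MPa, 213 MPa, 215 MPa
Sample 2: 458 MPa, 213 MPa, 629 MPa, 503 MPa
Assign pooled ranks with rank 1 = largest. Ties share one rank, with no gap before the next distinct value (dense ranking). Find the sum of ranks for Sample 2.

Sorted (descending): 629, 503, 458, 215, 213, 213, 213
The 3 values of 213 share dense rank 5.
Remaining distinct values take the next consecutive integers.
Sample 2 values → pooled ranks: 458→3, 213→5, 629→1, 503→2
Rank sum = 3 + 5 + 1 + 2 = 11

11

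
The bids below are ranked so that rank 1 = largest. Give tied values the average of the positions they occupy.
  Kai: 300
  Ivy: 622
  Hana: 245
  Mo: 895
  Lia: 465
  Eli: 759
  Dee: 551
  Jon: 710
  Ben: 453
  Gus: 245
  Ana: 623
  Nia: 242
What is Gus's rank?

10.5

Sorted (descending): 895, 759, 710, 623, 622, 551, 465, 453, 300, 245, 245, 242
The 2 values of 245 occupy positions 10–11 → average rank (10+11)/2 = 10.5.
Gus has value 245 → rank 10.5.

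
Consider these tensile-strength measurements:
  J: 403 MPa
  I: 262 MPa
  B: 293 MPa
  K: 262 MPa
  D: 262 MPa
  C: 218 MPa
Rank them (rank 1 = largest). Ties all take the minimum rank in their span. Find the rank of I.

Sorted (descending): 403, 293, 262, 262, 262, 218
The 3 values of 262 occupy positions 3–5 → each gets rank 3.
I has value 262 MPa → rank 3.

3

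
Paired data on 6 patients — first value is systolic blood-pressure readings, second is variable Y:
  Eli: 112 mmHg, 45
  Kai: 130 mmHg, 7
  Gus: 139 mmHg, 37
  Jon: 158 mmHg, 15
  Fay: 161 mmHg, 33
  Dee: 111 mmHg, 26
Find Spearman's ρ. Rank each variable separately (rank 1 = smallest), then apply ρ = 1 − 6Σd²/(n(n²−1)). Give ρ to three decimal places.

-0.086

Ranks of variable 1: 2, 3, 4, 5, 6, 1
Ranks of variable 2: 6, 1, 5, 2, 4, 3
d = r₁ − r₂: -4, 2, -1, 3, 2, -2
d²: 16, 4, 1, 9, 4, 4; Σd² = 38
ρ = 1 − 6·38/(6·35) = 1 − 228/210 = -0.086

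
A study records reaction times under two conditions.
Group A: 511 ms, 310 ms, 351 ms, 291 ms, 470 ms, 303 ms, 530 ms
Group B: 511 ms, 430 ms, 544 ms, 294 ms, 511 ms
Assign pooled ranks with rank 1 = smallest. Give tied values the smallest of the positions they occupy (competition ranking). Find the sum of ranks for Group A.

Sorted (ascending): 291, 294, 303, 310, 351, 430, 470, 511, 511, 511, 530, 544
The 3 values of 511 occupy positions 8–10 → each gets rank 8.
Group A values → pooled ranks: 511→8, 310→4, 351→5, 291→1, 470→7, 303→3, 530→11
Rank sum = 8 + 4 + 5 + 1 + 7 + 3 + 11 = 39

39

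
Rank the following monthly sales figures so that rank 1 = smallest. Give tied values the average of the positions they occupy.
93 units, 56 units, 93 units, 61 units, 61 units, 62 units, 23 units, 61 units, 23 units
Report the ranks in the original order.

Sorted (ascending): 23, 23, 56, 61, 61, 61, 62, 93, 93
The 2 values of 23 occupy positions 1–2 → average rank (1+2)/2 = 1.5.
The 3 values of 61 occupy positions 4–6 → average rank 5.
The 2 values of 93 occupy positions 8–9 → average rank (8+9)/2 = 8.5.

8.5, 3, 8.5, 5, 5, 7, 1.5, 5, 1.5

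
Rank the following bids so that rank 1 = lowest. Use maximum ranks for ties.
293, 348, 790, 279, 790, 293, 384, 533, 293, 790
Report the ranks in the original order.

4, 5, 10, 1, 10, 4, 6, 7, 4, 10

Sorted (ascending): 279, 293, 293, 293, 348, 384, 533, 790, 790, 790
The 3 values of 293 occupy positions 2–4 → each gets rank 4.
The 3 values of 790 occupy positions 8–10 → each gets rank 10.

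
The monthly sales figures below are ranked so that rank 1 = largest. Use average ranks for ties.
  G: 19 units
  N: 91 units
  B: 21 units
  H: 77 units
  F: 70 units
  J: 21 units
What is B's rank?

4.5

Sorted (descending): 91, 77, 70, 21, 21, 19
The 2 values of 21 occupy positions 4–5 → average rank (4+5)/2 = 4.5.
B has value 21 units → rank 4.5.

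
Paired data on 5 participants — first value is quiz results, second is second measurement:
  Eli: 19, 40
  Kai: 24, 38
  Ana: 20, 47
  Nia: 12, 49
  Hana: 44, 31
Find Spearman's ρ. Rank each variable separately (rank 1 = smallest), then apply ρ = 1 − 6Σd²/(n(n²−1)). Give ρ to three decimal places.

Ranks of variable 1: 2, 4, 3, 1, 5
Ranks of variable 2: 3, 2, 4, 5, 1
d = r₁ − r₂: -1, 2, -1, -4, 4
d²: 1, 4, 1, 16, 16; Σd² = 38
ρ = 1 − 6·38/(5·24) = 1 − 228/120 = -0.900

-0.900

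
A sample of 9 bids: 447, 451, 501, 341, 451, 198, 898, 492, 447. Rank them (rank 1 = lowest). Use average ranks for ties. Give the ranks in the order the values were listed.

Sorted (ascending): 198, 341, 447, 447, 451, 451, 492, 501, 898
The 2 values of 447 occupy positions 3–4 → average rank (3+4)/2 = 3.5.
The 2 values of 451 occupy positions 5–6 → average rank (5+6)/2 = 5.5.

3.5, 5.5, 8, 2, 5.5, 1, 9, 7, 3.5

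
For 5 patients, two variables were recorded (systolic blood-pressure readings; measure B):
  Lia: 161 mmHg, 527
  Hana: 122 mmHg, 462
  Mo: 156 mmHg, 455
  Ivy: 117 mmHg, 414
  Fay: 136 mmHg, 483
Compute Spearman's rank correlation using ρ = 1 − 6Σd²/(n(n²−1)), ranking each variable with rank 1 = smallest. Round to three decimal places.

Ranks of variable 1: 5, 2, 4, 1, 3
Ranks of variable 2: 5, 3, 2, 1, 4
d = r₁ − r₂: 0, -1, 2, 0, -1
d²: 0, 1, 4, 0, 1; Σd² = 6
ρ = 1 − 6·6/(5·24) = 1 − 36/120 = 0.700

0.700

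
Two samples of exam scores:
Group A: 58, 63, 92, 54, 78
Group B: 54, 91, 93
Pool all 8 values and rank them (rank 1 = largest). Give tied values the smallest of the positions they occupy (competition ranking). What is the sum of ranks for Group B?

11

Sorted (descending): 93, 92, 91, 78, 63, 58, 54, 54
The 2 values of 54 occupy positions 7–8 → each gets rank 7.
Group B values → pooled ranks: 54→7, 91→3, 93→1
Rank sum = 7 + 3 + 1 = 11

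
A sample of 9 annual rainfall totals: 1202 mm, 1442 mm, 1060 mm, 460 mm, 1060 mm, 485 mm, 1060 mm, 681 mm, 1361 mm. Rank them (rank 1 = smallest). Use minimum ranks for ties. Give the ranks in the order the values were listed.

7, 9, 4, 1, 4, 2, 4, 3, 8

Sorted (ascending): 460, 485, 681, 1060, 1060, 1060, 1202, 1361, 1442
The 3 values of 1060 occupy positions 4–6 → each gets rank 4.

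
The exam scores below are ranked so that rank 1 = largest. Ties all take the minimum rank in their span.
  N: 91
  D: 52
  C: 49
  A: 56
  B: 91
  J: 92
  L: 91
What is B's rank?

Sorted (descending): 92, 91, 91, 91, 56, 52, 49
The 3 values of 91 occupy positions 2–4 → each gets rank 2.
B has value 91 → rank 2.

2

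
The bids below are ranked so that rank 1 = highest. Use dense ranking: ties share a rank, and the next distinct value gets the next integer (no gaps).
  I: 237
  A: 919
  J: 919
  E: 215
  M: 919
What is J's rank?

1

Sorted (descending): 919, 919, 919, 237, 215
The 3 values of 919 share dense rank 1.
Remaining distinct values take the next consecutive integers.
J has value 919 → rank 1.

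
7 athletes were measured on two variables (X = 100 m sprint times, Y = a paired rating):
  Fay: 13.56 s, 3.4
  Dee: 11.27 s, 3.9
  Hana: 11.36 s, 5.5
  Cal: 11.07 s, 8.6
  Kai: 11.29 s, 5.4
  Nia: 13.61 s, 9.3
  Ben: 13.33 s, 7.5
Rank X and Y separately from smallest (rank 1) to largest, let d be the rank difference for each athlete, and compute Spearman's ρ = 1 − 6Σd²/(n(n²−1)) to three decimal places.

0.107

Ranks of variable 1: 6, 2, 4, 1, 3, 7, 5
Ranks of variable 2: 1, 2, 4, 6, 3, 7, 5
d = r₁ − r₂: 5, 0, 0, -5, 0, 0, 0
d²: 25, 0, 0, 25, 0, 0, 0; Σd² = 50
ρ = 1 − 6·50/(7·48) = 1 − 300/336 = 0.107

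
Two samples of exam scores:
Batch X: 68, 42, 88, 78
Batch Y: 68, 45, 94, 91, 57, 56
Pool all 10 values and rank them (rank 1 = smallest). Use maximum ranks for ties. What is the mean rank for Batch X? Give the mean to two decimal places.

5.50

Sorted (ascending): 42, 45, 56, 57, 68, 68, 78, 88, 91, 94
The 2 values of 68 occupy positions 5–6 → each gets rank 6.
Batch X values → pooled ranks: 68→6, 42→1, 88→8, 78→7
Mean rank = (6 + 1 + 8 + 7) / 4 = 5.50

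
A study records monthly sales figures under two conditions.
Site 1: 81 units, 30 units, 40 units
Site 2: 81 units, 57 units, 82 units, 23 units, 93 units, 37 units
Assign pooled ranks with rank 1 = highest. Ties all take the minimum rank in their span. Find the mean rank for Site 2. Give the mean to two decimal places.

Sorted (descending): 93, 82, 81, 81, 57, 40, 37, 30, 23
The 2 values of 81 occupy positions 3–4 → each gets rank 3.
Site 2 values → pooled ranks: 81→3, 57→5, 82→2, 23→9, 93→1, 37→7
Mean rank = (3 + 5 + 2 + 9 + 1 + 7) / 6 = 4.50

4.50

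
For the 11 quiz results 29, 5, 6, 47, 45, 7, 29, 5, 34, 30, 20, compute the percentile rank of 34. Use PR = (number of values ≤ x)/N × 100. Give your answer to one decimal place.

81.8

N = 11.
Strictly below 34: 8. Equal to 34: 1.
PR = 9/11 × 100 = 81.8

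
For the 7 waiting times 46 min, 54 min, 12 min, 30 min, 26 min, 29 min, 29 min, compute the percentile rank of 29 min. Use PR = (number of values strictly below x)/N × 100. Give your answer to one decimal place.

28.6

N = 7.
Strictly below 29: 2. Equal to 29: 2.
PR = 2/7 × 100 = 28.6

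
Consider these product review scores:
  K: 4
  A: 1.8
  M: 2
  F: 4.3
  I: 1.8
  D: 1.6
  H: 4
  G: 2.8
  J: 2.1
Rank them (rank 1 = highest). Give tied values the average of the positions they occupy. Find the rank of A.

7.5

Sorted (descending): 4.3, 4, 4, 2.8, 2.1, 2, 1.8, 1.8, 1.6
The 2 values of 4 occupy positions 2–3 → average rank (2+3)/2 = 2.5.
The 2 values of 1.8 occupy positions 7–8 → average rank (7+8)/2 = 7.5.
A has value 1.8 → rank 7.5.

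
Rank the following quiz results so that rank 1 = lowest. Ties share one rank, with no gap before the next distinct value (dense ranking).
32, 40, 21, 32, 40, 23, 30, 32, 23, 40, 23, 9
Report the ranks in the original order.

5, 6, 2, 5, 6, 3, 4, 5, 3, 6, 3, 1

Sorted (ascending): 9, 21, 23, 23, 23, 30, 32, 32, 32, 40, 40, 40
The 3 values of 23 share dense rank 3.
The 3 values of 32 share dense rank 5.
The 3 values of 40 share dense rank 6.
Remaining distinct values take the next consecutive integers.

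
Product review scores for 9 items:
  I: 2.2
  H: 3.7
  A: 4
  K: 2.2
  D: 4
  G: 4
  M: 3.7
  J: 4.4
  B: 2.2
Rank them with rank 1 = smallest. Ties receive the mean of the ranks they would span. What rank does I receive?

Sorted (ascending): 2.2, 2.2, 2.2, 3.7, 3.7, 4, 4, 4, 4.4
The 3 values of 2.2 occupy positions 1–3 → average rank 2.
The 2 values of 3.7 occupy positions 4–5 → average rank (4+5)/2 = 4.5.
The 3 values of 4 occupy positions 6–8 → average rank 7.
I has value 2.2 → rank 2.

2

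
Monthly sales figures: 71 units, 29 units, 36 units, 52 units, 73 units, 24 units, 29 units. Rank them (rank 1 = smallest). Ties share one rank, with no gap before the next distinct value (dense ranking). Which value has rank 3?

36

Sorted (ascending): 24, 29, 29, 36, 52, 71, 73
The 2 values of 29 share dense rank 2.
Remaining distinct values take the next consecutive integers.
Rank 3 → value 36.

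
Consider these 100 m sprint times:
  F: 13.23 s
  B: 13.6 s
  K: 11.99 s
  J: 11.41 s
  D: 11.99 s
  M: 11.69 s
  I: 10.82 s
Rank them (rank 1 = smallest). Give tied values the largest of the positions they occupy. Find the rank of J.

2

Sorted (ascending): 10.82, 11.41, 11.69, 11.99, 11.99, 13.23, 13.6
The 2 values of 11.99 occupy positions 4–5 → each gets rank 5.
J has value 11.41 s → rank 2.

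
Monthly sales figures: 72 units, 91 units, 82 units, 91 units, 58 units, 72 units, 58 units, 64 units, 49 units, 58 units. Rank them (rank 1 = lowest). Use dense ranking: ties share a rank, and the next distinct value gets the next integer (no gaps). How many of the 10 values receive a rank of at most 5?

Sorted (ascending): 49, 58, 58, 58, 64, 72, 72, 82, 91, 91
The 3 values of 58 share dense rank 2.
The 2 values of 72 share dense rank 4.
The 2 values of 91 share dense rank 6.
Remaining distinct values take the next consecutive integers.
Ranks ≤ 5: {1, 2, 2, 2, 3, 4, 4, 5} → 8 values.

8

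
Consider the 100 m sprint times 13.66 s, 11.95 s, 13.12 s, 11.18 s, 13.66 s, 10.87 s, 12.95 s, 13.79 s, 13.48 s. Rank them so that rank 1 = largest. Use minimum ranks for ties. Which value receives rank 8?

Sorted (descending): 13.79, 13.66, 13.66, 13.48, 13.12, 12.95, 11.95, 11.18, 10.87
The 2 values of 13.66 occupy positions 2–3 → each gets rank 2.
Rank 8 → value 11.18.

11.18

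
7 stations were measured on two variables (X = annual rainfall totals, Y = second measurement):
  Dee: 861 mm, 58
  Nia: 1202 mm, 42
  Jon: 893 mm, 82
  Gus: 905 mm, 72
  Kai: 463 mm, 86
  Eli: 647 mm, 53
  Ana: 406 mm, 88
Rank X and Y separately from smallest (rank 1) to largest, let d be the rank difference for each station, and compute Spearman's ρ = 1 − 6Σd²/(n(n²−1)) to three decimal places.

Ranks of variable 1: 4, 7, 5, 6, 2, 3, 1
Ranks of variable 2: 3, 1, 5, 4, 6, 2, 7
d = r₁ − r₂: 1, 6, 0, 2, -4, 1, -6
d²: 1, 36, 0, 4, 16, 1, 36; Σd² = 94
ρ = 1 − 6·94/(7·48) = 1 − 564/336 = -0.679

-0.679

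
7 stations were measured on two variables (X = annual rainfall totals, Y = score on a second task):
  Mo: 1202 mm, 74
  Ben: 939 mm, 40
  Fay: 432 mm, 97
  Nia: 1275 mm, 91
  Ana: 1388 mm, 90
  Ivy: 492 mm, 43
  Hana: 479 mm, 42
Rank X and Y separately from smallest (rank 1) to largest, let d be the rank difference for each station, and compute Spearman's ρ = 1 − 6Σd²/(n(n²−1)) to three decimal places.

0.107

Ranks of variable 1: 5, 4, 1, 6, 7, 3, 2
Ranks of variable 2: 4, 1, 7, 6, 5, 3, 2
d = r₁ − r₂: 1, 3, -6, 0, 2, 0, 0
d²: 1, 9, 36, 0, 4, 0, 0; Σd² = 50
ρ = 1 − 6·50/(7·48) = 1 − 300/336 = 0.107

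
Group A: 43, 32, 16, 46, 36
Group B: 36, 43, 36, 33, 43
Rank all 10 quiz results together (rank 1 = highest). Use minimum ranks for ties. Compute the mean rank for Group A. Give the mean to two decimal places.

Sorted (descending): 46, 43, 43, 43, 36, 36, 36, 33, 32, 16
The 3 values of 43 occupy positions 2–4 → each gets rank 2.
The 3 values of 36 occupy positions 5–7 → each gets rank 5.
Group A values → pooled ranks: 43→2, 32→9, 16→10, 46→1, 36→5
Mean rank = (2 + 9 + 10 + 1 + 5) / 5 = 5.40

5.40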